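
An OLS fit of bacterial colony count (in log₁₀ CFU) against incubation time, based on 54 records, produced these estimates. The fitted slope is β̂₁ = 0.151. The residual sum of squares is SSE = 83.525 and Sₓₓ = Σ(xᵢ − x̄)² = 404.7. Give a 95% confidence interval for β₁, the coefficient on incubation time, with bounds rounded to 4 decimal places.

(0.0246, 0.2774)

MSE = SSE/(n − 2) = 83.525/52 = 1.60625.
SE(β̂₁) = √(MSE/Sₓₓ) = √(1.60625/404.7) = 0.0629999.
df = n − 2 = 52.
t* = t_{0.025, 52} = 2.006647.
Margin = t* × SE = 2.006647 × 0.0629999 = 0.126419.
CI: 0.151 ± 0.126419 → (0.0246, 0.2774).
With 95% confidence, each one-unit increase in incubation time is associated with a change of between 0.0246 and 0.2774 log₁₀ CFU in bacterial colony count.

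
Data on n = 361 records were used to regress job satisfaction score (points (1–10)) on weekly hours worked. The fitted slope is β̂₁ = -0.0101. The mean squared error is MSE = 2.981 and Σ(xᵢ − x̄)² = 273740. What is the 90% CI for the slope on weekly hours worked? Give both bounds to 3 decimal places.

(-0.016, -0.005)

SE(β̂₁) = √(MSE/Sₓₓ) = √(2.981/273740) = 0.00329998.
df = n − 2 = 359.
t* = t_{0.05, 359} = 1.649109.
Margin = t* × SE = 1.649109 × 0.00329998 = 0.00544.
CI: -0.0101 ± 0.00544 → (-0.016, -0.005).
With 90% confidence, each one-unit increase in weekly hours worked is associated with a change of between -0.016 and -0.005 points (1–10) in job satisfaction score.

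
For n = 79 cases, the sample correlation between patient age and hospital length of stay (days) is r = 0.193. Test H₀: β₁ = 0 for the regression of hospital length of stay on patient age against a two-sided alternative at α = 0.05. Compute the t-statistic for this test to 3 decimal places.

t = r·√(n − 2)/√(1 − r²) = 0.193·√77/√0.962751 = 1.726.
df = n − 2 = 77.
Two-sided p ≈ 0.0884, which is ≥ 0.05, so fail to reject H₀.
The data do not give significant evidence of a linear association between patient age and hospital length of stay.

t = 1.726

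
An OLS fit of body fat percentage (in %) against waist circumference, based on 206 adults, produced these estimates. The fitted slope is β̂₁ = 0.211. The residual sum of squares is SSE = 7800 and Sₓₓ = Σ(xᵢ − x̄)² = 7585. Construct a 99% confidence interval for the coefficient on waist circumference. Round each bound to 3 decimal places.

MSE = SSE/(n − 2) = 7800/204 = 38.2353.
SE(β̂₁) = √(MSE/Sₓₓ) = √(38.2353/7585) = 0.0709994.
df = n − 2 = 204.
t* = t_{0.005, 204} = 2.600144.
Margin = t* × SE = 2.600144 × 0.0709994 = 0.18461.
CI: 0.211 ± 0.18461 → (0.026, 0.396).
With 99% confidence, each one-unit increase in waist circumference is associated with a change of between 0.026 and 0.396 % in body fat percentage.

(0.026, 0.396)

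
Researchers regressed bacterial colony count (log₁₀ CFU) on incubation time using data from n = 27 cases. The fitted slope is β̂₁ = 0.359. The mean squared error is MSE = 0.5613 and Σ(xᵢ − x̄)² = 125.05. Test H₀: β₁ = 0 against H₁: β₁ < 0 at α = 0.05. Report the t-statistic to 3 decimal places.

SE(β̂₁) = √(MSE/Sₓₓ) = √(0.5613/125.05) = 0.066997.
t = 0.359 / 0.066997 = 5.358.
df = n − 2 = 25.
One-sided p ≈ 1.0000, which is ≥ 0.05, so fail to reject H₀.
The data do not give significant evidence that the true slope on incubation time is negative.

t = 5.358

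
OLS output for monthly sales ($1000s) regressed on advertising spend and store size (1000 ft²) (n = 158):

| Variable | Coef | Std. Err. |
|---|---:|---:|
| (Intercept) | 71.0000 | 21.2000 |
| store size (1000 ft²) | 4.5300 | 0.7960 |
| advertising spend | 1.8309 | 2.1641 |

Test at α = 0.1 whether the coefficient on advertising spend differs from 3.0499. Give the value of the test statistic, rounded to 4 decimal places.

t = -0.5633

Read off: b = 1.8309, SE = 2.1641 for advertising spend.
H₀: β₁ = 3.0499 vs H₁: β₁ ≠ 3.0499.
t = (1.8309 − 3.0499) / 2.1641 = -0.5633.
df = n − k − 1 = 158 − 2 − 1 = 155.
Two-sided p ≈ 0.5741, which is ≥ 0.1, so fail to reject H₀.
The data are consistent with a true slope of 3.0499 $1000s per unit of advertising spend, holding the other predictors fixed.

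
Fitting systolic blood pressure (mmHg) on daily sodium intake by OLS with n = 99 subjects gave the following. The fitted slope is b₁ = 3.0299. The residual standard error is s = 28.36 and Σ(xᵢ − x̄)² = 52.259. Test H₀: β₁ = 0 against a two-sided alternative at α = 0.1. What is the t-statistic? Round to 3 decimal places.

t = 0.772

SE(b₁) = s/√Sₓₓ = 28.36/√52.259 = 3.92307.
t = 3.0299 / 3.92307 = 0.772.
df = n − 2 = 97.
Two-sided p ≈ 0.4418, which is ≥ 0.1, so fail to reject H₀.
The data do not give significant evidence of an association between daily sodium intake and systolic blood pressure.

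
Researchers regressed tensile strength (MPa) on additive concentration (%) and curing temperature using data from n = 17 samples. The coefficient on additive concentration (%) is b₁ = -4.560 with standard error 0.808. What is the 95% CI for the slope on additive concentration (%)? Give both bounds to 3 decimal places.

(-6.293, -2.827)

df = n − k − 1 = 17 − 2 − 1 = 14.
t* = t_{0.025, 14} = 2.144787.
Margin = t* × SE = 2.144787 × 0.808 = 1.73299.
CI: -4.560 ± 1.73299 → (-6.293, -2.827).
With 95% confidence, each one-unit increase in additive concentration (%) is associated with a change of between -6.293 and -2.827 MPa in tensile strength, holding the other predictors fixed.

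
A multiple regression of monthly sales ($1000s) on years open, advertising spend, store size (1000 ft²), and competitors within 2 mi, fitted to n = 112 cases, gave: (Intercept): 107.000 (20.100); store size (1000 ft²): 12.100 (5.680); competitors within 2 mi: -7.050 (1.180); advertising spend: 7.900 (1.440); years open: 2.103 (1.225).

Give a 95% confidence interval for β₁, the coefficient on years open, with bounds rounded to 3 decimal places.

Read off: b = 2.103, SE = 1.225 for years open.
df = n − k − 1 = 112 − 4 − 1 = 107.
t* = t_{0.025, 107} = 1.982383.
Margin = t* × SE = 1.982383 × 1.225 = 2.42842.
CI: 2.103 ± 2.42842 → (-0.325, 4.531).

(-0.325, 4.531)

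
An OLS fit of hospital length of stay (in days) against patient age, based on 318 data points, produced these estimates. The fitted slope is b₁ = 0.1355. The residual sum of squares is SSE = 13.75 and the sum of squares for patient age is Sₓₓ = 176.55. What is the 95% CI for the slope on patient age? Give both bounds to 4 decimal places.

MSE = SSE/(n − 2) = 13.75/316 = 0.0435127.
SE(b₁) = √(MSE/Sₓₓ) = √(0.0435127/176.55) = 0.0156991.
df = n − 2 = 316.
t* = t_{0.025, 316} = 1.9675.
Margin = t* × SE = 1.9675 × 0.0156991 = 0.030888.
CI: 0.1355 ± 0.030888 → (0.1046, 0.1664).
With 95% confidence, each one-unit increase in patient age is associated with a change of between 0.1046 and 0.1664 days in hospital length of stay.

(0.1046, 0.1664)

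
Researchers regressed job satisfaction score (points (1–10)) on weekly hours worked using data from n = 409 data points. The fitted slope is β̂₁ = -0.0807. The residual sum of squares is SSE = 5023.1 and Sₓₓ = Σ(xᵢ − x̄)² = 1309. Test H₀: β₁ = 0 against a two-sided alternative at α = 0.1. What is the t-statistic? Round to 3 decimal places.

MSE = SSE/(n − 2) = 5023.1/407 = 12.3418.
SE(β̂₁) = √(MSE/Sₓₓ) = √(12.3418/1309) = 0.0970999.
t = -0.0807 / 0.0970999 = -0.831.
df = n − 2 = 407.
Two-sided p ≈ 0.4064, which is ≥ 0.1, so fail to reject H₀.
The data do not give significant evidence of an association between weekly hours worked and job satisfaction score.

t = -0.831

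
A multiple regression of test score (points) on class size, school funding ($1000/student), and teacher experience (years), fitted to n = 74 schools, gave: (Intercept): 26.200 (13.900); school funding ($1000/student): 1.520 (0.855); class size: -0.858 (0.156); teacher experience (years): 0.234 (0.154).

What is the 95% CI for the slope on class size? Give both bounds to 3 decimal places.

Read off: b = -0.858, SE = 0.156 for class size.
df = n − k − 1 = 74 − 3 − 1 = 70.
t* = t_{0.025, 70} = 1.994437.
Margin = t* × SE = 1.994437 × 0.156 = 0.31113.
CI: -0.858 ± 0.31113 → (-1.169, -0.547).

(-1.169, -0.547)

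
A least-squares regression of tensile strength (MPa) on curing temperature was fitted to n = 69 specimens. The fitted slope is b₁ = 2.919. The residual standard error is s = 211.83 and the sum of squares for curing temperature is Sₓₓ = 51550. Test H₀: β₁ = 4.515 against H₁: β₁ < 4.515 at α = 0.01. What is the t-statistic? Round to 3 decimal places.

t = -1.711

SE(b₁) = s/√Sₓₓ = 211.83/√51550 = 0.932982.
t = (2.919 − 4.515) / 0.932982 = -1.711.
df = n − 2 = 67.
One-sided p ≈ 0.0459, which is ≥ 0.01, so fail to reject H₀.
The data do not give significant evidence that the true slope on curing temperature is below 4.515 MPa per unit.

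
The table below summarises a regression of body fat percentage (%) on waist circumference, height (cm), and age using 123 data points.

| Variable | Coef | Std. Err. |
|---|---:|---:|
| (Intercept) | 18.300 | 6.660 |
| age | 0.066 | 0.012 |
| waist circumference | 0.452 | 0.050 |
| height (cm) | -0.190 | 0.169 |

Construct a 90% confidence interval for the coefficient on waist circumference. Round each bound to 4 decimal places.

(0.3691, 0.5349)

Read off: b = 0.452, SE = 0.050 for waist circumference.
df = n − k − 1 = 123 − 3 − 1 = 119.
t* = t_{0.05, 119} = 1.657759.
Margin = t* × SE = 1.657759 × 0.050 = 0.082888.
CI: 0.452 ± 0.082888 → (0.3691, 0.5349).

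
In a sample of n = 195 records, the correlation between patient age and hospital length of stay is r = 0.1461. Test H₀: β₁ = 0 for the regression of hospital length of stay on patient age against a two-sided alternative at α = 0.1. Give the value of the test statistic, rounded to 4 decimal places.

t = r·√(n − 2)/√(1 − r²) = 0.1461·√193/√0.978655 = 2.0517.
df = n − 2 = 193.
Two-sided p ≈ 0.0415, which is < 0.1, so reject H₀.
There is evidence of a linear association between patient age and hospital length of stay.

t = 2.0517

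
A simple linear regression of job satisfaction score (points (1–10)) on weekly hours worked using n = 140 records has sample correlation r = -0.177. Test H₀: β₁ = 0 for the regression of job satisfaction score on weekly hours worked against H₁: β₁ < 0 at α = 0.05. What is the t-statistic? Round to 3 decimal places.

t = -2.113

t = r·√(n − 2)/√(1 − r²) = -0.177·√138/√0.968671 = -2.113.
df = n − 2 = 138.
One-sided p ≈ 0.0182, which is < 0.05, so reject H₀.
There is evidence of a linear association between weekly hours worked and job satisfaction score.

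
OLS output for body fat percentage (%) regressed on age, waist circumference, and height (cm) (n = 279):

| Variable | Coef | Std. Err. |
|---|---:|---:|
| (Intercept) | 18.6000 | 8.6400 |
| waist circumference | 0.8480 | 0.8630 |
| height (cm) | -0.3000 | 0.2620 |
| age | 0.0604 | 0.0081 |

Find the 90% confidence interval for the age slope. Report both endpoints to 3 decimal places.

Read off: b = 0.0604, SE = 0.0081 for age.
df = n − k − 1 = 279 − 3 − 1 = 275.
t* = t_{0.05, 275} = 1.650413.
Margin = t* × SE = 1.650413 × 0.0081 = 0.01337.
CI: 0.0604 ± 0.01337 → (0.047, 0.074).

(0.047, 0.074)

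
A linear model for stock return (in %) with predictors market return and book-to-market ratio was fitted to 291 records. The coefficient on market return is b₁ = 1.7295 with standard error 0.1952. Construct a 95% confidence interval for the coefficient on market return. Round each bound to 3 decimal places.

(1.345, 2.114)

df = n − k − 1 = 291 − 2 − 1 = 288.
t* = t_{0.025, 288} = 1.968235.
Margin = t* × SE = 1.968235 × 0.1952 = 0.38420.
CI: 1.7295 ± 0.38420 → (1.345, 2.114).
With 95% confidence, each one-unit increase in market return is associated with a change of between 1.345 and 2.114 % in stock return, holding the other predictors fixed.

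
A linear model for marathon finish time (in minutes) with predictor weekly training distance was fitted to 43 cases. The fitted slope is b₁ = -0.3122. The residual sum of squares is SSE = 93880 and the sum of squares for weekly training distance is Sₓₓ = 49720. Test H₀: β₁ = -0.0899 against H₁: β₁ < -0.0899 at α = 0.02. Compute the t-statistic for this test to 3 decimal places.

t = -1.036

MSE = SSE/(n − 2) = 93880/41 = 2289.76.
SE(b₁) = √(MSE/Sₓₓ) = √(2289.76/49720) = 0.2146.
t = (-0.3122 − (-0.0899)) / 0.2146 = -1.036.
df = n − 2 = 41.
One-sided p ≈ 0.1532, which is ≥ 0.02, so fail to reject H₀.
The data do not give significant evidence that the true slope on weekly training distance is below -0.0899 minutes per unit.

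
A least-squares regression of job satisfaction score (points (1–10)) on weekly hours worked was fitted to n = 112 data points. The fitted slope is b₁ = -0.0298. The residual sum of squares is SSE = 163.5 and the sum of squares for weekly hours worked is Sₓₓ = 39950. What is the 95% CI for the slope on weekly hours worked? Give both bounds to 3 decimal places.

(-0.042, -0.018)

MSE = SSE/(n − 2) = 163.5/110 = 1.48636.
SE(b₁) = √(MSE/Sₓₓ) = √(1.48636/39950) = 0.00609964.
df = n − 2 = 110.
t* = t_{0.025, 110} = 1.981765.
Margin = t* × SE = 1.981765 × 0.00609964 = 0.01209.
CI: -0.0298 ± 0.01209 → (-0.042, -0.018).
With 95% confidence, each one-unit increase in weekly hours worked is associated with a change of between -0.042 and -0.018 points (1–10) in job satisfaction score.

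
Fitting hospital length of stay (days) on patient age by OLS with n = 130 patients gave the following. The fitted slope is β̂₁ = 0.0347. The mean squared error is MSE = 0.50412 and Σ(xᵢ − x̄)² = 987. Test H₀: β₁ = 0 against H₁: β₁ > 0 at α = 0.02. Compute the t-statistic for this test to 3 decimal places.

SE(β̂₁) = √(MSE/Sₓₓ) = √(0.50412/987) = 0.0226.
t = 0.0347 / 0.0226 = 1.535.
df = n − 2 = 128.
One-sided p ≈ 0.0636, which is ≥ 0.02, so fail to reject H₀.
The data do not give significant evidence that the true slope on patient age is positive.

t = 1.535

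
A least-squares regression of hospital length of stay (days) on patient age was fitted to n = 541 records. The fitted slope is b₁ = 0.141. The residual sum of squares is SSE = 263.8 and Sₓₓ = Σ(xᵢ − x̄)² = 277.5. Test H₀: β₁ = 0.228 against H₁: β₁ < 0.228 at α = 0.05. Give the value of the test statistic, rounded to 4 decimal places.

MSE = SSE/(n − 2) = 263.8/539 = 0.489425.
SE(b₁) = √(MSE/Sₓₓ) = √(0.489425/277.5) = 0.0419963.
t = (0.141 − 0.228) / 0.0419963 = -2.0716.
df = n − 2 = 539.
One-sided p ≈ 0.0194, which is < 0.05, so reject H₀.
There is evidence that the true slope on patient age is below 0.228 days per unit.

t = -2.0716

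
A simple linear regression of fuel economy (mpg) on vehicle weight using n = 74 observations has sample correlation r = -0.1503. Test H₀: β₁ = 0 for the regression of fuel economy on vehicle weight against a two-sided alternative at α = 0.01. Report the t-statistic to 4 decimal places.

t = r·√(n − 2)/√(1 − r²) = -0.1503·√72/√0.97741 = -1.2900.
df = n − 2 = 72.
Two-sided p ≈ 0.2012, which is ≥ 0.01, so fail to reject H₀.
The data do not give significant evidence of a linear association between vehicle weight and fuel economy.

t = -1.2900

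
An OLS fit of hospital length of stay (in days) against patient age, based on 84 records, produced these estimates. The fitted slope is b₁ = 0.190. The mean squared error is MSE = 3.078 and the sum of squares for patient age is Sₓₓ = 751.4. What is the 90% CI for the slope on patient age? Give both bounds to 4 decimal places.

SE(b₁) = √(MSE/Sₓₓ) = √(3.078/751.4) = 0.0640028.
df = n − 2 = 82.
t* = t_{0.05, 82} = 1.663649.
Margin = t* × SE = 1.663649 × 0.0640028 = 0.106478.
CI: 0.190 ± 0.106478 → (0.0835, 0.2965).
With 90% confidence, each one-unit increase in patient age is associated with a change of between 0.0835 and 0.2965 days in hospital length of stay.

(0.0835, 0.2965)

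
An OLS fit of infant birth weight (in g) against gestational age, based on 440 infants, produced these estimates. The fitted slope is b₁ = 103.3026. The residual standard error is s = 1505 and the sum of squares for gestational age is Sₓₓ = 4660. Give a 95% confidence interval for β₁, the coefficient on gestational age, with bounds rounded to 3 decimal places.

(59.972, 146.633)

SE(b₁) = s/√Sₓₓ = 1505/√4660 = 22.0467.
df = n − 2 = 438.
t* = t_{0.025, 438} = 1.965395.
Margin = t* × SE = 1.965395 × 22.0467 = 43.33047.
CI: 103.3026 ± 43.33047 → (59.972, 146.633).
With 95% confidence, each one-unit increase in gestational age is associated with a change of between 59.972 and 146.633 g in infant birth weight.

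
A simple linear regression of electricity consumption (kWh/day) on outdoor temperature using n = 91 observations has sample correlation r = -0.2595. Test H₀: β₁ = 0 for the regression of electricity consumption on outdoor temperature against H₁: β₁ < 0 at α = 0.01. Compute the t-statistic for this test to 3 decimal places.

t = -2.535

t = r·√(n − 2)/√(1 − r²) = -0.2595·√89/√0.93266 = -2.535.
df = n − 2 = 89.
One-sided p ≈ 0.0065, which is < 0.01, so reject H₀.
There is evidence of a linear association between outdoor temperature and electricity consumption.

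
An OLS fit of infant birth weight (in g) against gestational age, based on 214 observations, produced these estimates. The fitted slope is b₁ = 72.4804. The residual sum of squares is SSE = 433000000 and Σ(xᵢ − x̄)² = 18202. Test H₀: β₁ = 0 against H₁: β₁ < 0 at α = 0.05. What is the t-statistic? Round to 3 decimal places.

MSE = SSE/(n − 2) = 433000000/212 = 2.04245e+06.
SE(b₁) = √(MSE/Sₓₓ) = √(2.04245e+06/18202) = 10.5929.
t = 72.4804 / 10.5929 = 6.842.
df = n − 2 = 212.
One-sided p ≈ 1.0000, which is ≥ 0.05, so fail to reject H₀.
The data do not give significant evidence that the true slope on gestational age is negative.

t = 6.842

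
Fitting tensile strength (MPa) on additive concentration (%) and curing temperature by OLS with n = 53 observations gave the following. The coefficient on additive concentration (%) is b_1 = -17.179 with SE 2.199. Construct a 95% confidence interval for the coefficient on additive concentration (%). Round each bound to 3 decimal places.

df = n − k − 1 = 53 − 2 − 1 = 50.
t* = t_{0.025, 50} = 2.008559.
Margin = t* × SE = 2.008559 × 2.199 = 4.41682.
CI: -17.179 ± 4.41682 → (-21.596, -12.762).
With 95% confidence, each one-unit increase in additive concentration (%) is associated with a change of between -21.596 and -12.762 MPa in tensile strength, holding the other predictors fixed.

(-21.596, -12.762)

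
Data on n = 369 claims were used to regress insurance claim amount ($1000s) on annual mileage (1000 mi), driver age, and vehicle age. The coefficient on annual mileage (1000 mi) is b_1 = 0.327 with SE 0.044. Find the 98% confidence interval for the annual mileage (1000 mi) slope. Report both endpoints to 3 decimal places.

(0.224, 0.430)

df = n − k − 1 = 369 − 3 − 1 = 365.
t* = t_{0.01, 365} = 2.336608.
Margin = t* × SE = 2.336608 × 0.044 = 0.10281.
CI: 0.327 ± 0.10281 → (0.224, 0.430).
With 98% confidence, each one-unit increase in annual mileage (1000 mi) is associated with a change of between 0.224 and 0.430 $1000s in insurance claim amount, holding the other predictors fixed.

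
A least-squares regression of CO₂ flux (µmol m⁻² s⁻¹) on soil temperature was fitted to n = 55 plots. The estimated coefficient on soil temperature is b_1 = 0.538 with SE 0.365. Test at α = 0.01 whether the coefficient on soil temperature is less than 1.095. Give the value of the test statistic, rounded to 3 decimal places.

H₀: β₁ = 1.095 vs H₁: β₁ < 1.095.
t = (b_1 − β₁⁰)/SE = (0.538 − 1.095) / 0.365 = -1.526.
df = n − 2 = 55 − 2 = 53.
One-sided p ≈ 0.0665, which is ≥ 0.01, so fail to reject H₀.
The data do not give significant evidence that the true slope on soil temperature is below 1.095 µmol m⁻² s⁻¹ per unit.

t = -1.526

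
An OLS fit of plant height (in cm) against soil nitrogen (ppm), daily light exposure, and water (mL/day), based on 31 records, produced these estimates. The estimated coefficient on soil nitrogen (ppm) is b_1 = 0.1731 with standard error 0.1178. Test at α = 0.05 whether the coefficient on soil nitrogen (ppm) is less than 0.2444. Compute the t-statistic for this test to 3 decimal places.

t = -0.605

H₀: β₁ = 0.2444 vs H₁: β₁ < 0.2444.
t = (b_1 − β₁⁰)/SE = (0.1731 − 0.2444) / 0.1178 = -0.605.
df = n − k − 1 = 31 − 3 − 1 = 27.
One-sided p ≈ 0.2750, which is ≥ 0.05, so fail to reject H₀.
The data do not give significant evidence that the true slope on soil nitrogen (ppm) is below 0.2444 cm per unit, holding the other predictors fixed.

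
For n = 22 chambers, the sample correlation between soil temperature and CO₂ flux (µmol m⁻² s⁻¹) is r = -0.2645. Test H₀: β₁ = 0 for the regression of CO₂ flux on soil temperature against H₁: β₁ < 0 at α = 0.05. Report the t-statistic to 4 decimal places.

t = r·√(n − 2)/√(1 − r²) = -0.2645·√20/√0.93004 = -1.2266.
df = n − 2 = 20.
One-sided p ≈ 0.1171, which is ≥ 0.05, so fail to reject H₀.
The data do not give significant evidence of a linear association between soil temperature and CO₂ flux.

t = -1.2266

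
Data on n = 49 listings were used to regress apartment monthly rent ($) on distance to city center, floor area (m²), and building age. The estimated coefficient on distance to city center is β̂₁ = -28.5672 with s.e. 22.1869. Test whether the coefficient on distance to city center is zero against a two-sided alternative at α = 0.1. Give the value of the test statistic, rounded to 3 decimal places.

H₀: β₁ = 0 vs H₁: β₁ ≠ 0.
t = (β̂₁ − β₁⁰)/SE = -28.5672 / 22.1869 = -1.288.
df = n − k − 1 = 49 − 3 − 1 = 45.
Two-sided p ≈ 0.2045, which is ≥ 0.1, so fail to reject H₀.
The data do not give significant evidence of an association between distance to city center and apartment monthly rent, after adjusting for the other predictors.

t = -1.288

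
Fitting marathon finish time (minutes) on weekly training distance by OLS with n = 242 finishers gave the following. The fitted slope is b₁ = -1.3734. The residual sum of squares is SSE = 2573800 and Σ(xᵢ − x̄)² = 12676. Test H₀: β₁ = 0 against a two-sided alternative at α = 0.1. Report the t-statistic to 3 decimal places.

MSE = SSE/(n − 2) = 2573800/240 = 10724.2.
SE(b₁) = √(MSE/Sₓₓ) = √(10724.2/12676) = 0.919794.
t = -1.3734 / 0.919794 = -1.493.
df = n − 2 = 240.
Two-sided p ≈ 0.1367, which is ≥ 0.1, so fail to reject H₀.
The data do not give significant evidence of an association between weekly training distance and marathon finish time.

t = -1.493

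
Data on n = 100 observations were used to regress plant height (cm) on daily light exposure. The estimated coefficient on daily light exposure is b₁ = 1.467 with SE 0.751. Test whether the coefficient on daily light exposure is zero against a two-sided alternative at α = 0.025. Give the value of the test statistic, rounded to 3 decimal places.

t = 1.953

H₀: β₁ = 0 vs H₁: β₁ ≠ 0.
t = (b₁ − β₁⁰)/SE = 1.467 / 0.751 = 1.953.
df = n − 2 = 100 − 2 = 98.
Two-sided p ≈ 0.0536, which is ≥ 0.025, so fail to reject H₀.
The data do not give significant evidence of an association between daily light exposure and plant height.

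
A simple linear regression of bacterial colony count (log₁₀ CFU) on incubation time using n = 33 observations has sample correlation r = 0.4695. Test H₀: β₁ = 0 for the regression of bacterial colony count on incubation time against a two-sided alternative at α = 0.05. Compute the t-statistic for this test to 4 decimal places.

t = r·√(n − 2)/√(1 − r²) = 0.4695·√31/√0.77957 = 2.9607.
df = n − 2 = 31.
Two-sided p ≈ 0.0058, which is < 0.05, so reject H₀.
There is evidence of a linear association between incubation time and bacterial colony count.

t = 2.9607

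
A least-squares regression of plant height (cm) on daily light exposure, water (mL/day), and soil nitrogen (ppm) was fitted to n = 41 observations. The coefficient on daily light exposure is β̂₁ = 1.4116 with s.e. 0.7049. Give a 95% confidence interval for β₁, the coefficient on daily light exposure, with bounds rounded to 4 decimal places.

df = n − k − 1 = 41 − 3 − 1 = 37.
t* = t_{0.025, 37} = 2.026192.
Margin = t* × SE = 2.026192 × 0.7049 = 1.428263.
CI: 1.4116 ± 1.428263 → (-0.0167, 2.8399).
With 95% confidence, each one-unit increase in daily light exposure is associated with a change of between -0.0167 and 2.8399 cm in plant height, holding the other predictors fixed.

(-0.0167, 2.8399)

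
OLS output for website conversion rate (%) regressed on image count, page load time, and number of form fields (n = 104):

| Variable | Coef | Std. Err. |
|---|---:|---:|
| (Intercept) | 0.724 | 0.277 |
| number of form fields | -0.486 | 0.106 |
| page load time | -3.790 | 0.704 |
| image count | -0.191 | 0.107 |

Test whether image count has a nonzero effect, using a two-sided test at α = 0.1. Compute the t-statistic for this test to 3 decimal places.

t = -1.785

Read off: b = -0.191, SE = 0.107 for image count.
H₀: β₁ = 0 vs H₁: β₁ ≠ 0.
t = -0.191 / 0.107 = -1.785.
df = n − k − 1 = 104 − 3 − 1 = 100.
Two-sided p ≈ 0.0773, which is < 0.1, so reject H₀.
There is evidence that image count is associated with website conversion rate, holding the other predictors fixed.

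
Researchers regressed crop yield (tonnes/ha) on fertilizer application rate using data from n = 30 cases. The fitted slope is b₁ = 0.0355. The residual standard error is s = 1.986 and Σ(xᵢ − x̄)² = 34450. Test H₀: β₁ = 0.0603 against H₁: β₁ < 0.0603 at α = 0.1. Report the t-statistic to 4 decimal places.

SE(b₁) = s/√Sₓₓ = 1.986/√34450 = 0.0107.
t = (0.0355 − 0.0603) / 0.0107 = -2.3178.
df = n − 2 = 28.
One-sided p ≈ 0.0140, which is < 0.1, so reject H₀.
There is evidence that the true slope on fertilizer application rate is below 0.0603 tonnes/ha per unit.

t = -2.3178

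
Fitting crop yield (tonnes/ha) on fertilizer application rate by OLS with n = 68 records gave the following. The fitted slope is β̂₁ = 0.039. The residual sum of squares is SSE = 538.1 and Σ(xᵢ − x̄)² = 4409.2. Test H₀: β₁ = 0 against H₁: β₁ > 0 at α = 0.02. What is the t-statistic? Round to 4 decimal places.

t = 0.9070

MSE = SSE/(n − 2) = 538.1/66 = 8.15303.
SE(β̂₁) = √(MSE/Sₓₓ) = √(8.15303/4409.2) = 0.0430011.
t = 0.039 / 0.0430011 = 0.9070.
df = n − 2 = 66.
One-sided p ≈ 0.1839, which is ≥ 0.02, so fail to reject H₀.
The data do not give significant evidence that the true slope on fertilizer application rate is positive.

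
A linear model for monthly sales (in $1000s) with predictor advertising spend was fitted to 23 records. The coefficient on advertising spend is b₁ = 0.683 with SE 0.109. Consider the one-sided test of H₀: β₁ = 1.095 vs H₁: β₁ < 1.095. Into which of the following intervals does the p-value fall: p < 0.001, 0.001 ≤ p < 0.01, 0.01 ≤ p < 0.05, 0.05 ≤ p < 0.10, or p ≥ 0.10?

p < 0.001

t = (0.683 − 1.095) / 0.109 = -3.780.
df = n − 2 = 23 − 2 = 21.
One-sided p = P(T_{21} < t) ≈ 0.0005.
So p < 0.001.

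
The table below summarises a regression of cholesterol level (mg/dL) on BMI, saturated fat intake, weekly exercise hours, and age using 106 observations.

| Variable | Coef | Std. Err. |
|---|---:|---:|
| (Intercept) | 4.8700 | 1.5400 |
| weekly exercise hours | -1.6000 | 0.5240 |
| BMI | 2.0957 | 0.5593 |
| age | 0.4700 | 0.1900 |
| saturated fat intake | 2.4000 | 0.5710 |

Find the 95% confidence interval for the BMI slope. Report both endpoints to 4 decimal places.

Read off: b = 2.0957, SE = 0.5593 for BMI.
df = n − k − 1 = 106 − 4 − 1 = 101.
t* = t_{0.025, 101} = 1.983731.
Margin = t* × SE = 1.983731 × 0.5593 = 1.109501.
CI: 2.0957 ± 1.109501 → (0.9862, 3.2052).

(0.9862, 3.2052)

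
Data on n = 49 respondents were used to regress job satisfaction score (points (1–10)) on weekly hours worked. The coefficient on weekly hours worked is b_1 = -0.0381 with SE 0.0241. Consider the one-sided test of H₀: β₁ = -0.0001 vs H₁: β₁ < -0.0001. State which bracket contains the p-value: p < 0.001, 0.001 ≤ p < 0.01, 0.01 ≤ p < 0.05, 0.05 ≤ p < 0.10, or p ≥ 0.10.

t = (-0.0381 − (-0.0001)) / 0.0241 = -1.577.
df = n − 2 = 49 − 2 = 47.
One-sided p = P(T_{47} < t) ≈ 0.0608.
So 0.05 ≤ p < 0.10.

0.05 ≤ p < 0.10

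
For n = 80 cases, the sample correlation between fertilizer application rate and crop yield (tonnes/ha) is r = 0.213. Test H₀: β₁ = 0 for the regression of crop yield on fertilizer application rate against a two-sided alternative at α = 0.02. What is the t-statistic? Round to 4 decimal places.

t = r·√(n − 2)/√(1 − r²) = 0.213·√78/√0.954631 = 1.9253.
df = n − 2 = 78.
Two-sided p ≈ 0.0578, which is ≥ 0.02, so fail to reject H₀.
The data do not give significant evidence of a linear association between fertilizer application rate and crop yield.

t = 1.9253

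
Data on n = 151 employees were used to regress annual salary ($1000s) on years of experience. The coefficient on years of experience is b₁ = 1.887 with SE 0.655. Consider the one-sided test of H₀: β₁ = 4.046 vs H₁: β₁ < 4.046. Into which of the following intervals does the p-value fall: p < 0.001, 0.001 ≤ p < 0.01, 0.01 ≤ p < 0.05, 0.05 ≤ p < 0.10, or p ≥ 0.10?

t = (1.887 − 4.046) / 0.655 = -3.296.
df = n − 2 = 151 − 2 = 149.
One-sided p = P(T_{149} < t) ≈ 0.0006.
So p < 0.001.

p < 0.001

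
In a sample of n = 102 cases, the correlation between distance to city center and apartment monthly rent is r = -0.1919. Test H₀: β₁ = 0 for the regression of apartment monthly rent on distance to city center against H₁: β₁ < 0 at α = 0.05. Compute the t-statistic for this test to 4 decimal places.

t = -1.9553

t = r·√(n − 2)/√(1 − r²) = -0.1919·√100/√0.963174 = -1.9553.
df = n − 2 = 100.
One-sided p ≈ 0.0267, which is < 0.05, so reject H₀.
There is evidence of a linear association between distance to city center and apartment monthly rent.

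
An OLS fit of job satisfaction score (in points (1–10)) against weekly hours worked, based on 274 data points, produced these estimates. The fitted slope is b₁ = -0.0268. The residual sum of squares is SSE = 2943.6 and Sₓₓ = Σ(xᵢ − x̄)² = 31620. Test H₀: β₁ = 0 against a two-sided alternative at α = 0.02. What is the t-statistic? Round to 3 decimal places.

t = -1.449

MSE = SSE/(n − 2) = 2943.6/272 = 10.8221.
SE(b₁) = √(MSE/Sₓₓ) = √(10.8221/31620) = 0.0185001.
t = -0.0268 / 0.0185001 = -1.449.
df = n − 2 = 272.
Two-sided p ≈ 0.1486, which is ≥ 0.02, so fail to reject H₀.
The data do not give significant evidence of an association between weekly hours worked and job satisfaction score.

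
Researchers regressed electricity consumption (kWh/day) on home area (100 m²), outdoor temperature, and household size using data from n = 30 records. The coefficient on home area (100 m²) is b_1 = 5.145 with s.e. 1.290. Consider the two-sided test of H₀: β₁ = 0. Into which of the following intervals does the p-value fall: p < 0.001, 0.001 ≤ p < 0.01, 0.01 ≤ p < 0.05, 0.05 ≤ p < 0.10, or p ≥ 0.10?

t = 5.145 / 1.290 = 3.988.
df = n − k − 1 = 30 − 3 − 1 = 26.
Two-sided p = 2·P(T_{26} > |t|) ≈ 0.0005.
So p < 0.001.

p < 0.001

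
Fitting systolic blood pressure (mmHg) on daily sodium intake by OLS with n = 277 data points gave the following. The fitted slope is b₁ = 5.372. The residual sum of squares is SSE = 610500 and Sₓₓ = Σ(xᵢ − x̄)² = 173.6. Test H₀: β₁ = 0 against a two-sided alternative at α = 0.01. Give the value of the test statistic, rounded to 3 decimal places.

t = 1.502

MSE = SSE/(n − 2) = 610500/275 = 2220.
SE(b₁) = √(MSE/Sₓₓ) = √(2220/173.6) = 3.57603.
t = 5.372 / 3.57603 = 1.502.
df = n − 2 = 275.
Two-sided p ≈ 0.1342, which is ≥ 0.01, so fail to reject H₀.
The data do not give significant evidence of an association between daily sodium intake and systolic blood pressure.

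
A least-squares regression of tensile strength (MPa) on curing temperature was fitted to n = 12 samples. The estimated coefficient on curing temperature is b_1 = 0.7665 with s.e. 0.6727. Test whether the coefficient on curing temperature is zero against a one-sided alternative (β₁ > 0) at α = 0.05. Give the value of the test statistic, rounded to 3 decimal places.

t = 1.139

H₀: β₁ = 0 vs H₁: β₁ > 0.
t = (b_1 − β₁⁰)/SE = 0.7665 / 0.6727 = 1.139.
df = n − 2 = 12 − 2 = 10.
One-sided p ≈ 0.1405, which is ≥ 0.05, so fail to reject H₀.
The data do not give significant evidence that the true slope on curing temperature is positive.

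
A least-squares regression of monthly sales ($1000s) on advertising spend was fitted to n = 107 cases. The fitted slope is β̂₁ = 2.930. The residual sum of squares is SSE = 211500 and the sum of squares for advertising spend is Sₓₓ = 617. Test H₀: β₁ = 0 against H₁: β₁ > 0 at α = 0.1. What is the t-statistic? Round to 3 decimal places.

t = 1.622

MSE = SSE/(n − 2) = 211500/105 = 2014.29.
SE(β̂₁) = √(MSE/Sₓₓ) = √(2014.29/617) = 1.80683.
t = 2.930 / 1.80683 = 1.622.
df = n − 2 = 105.
One-sided p ≈ 0.0539, which is < 0.1, so reject H₀.
There is evidence that the true slope on advertising spend is positive.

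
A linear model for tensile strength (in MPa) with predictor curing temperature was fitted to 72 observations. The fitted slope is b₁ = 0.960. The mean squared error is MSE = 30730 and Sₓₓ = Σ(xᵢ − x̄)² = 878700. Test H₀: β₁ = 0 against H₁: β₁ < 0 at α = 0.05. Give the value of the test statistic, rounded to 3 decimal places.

SE(b₁) = √(MSE/Sₓₓ) = √(30730/878700) = 0.187008.
t = 0.960 / 0.187008 = 5.133.
df = n − 2 = 70.
One-sided p ≈ 1.0000, which is ≥ 0.05, so fail to reject H₀.
The data do not give significant evidence that the true slope on curing temperature is negative.

t = 5.133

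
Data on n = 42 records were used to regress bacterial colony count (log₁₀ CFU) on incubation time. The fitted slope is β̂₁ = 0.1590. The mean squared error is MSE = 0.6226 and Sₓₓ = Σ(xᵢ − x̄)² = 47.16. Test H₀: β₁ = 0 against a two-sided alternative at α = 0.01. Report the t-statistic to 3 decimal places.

t = 1.384

SE(β̂₁) = √(MSE/Sₓₓ) = √(0.6226/47.16) = 0.114899.
t = 0.1590 / 0.114899 = 1.384.
df = n − 2 = 40.
Two-sided p ≈ 0.1741, which is ≥ 0.01, so fail to reject H₀.
The data do not give significant evidence of an association between incubation time and bacterial colony count.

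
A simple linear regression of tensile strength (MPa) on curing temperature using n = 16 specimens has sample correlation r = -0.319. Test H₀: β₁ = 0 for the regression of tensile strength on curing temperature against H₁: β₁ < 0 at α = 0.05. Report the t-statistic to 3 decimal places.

t = r·√(n − 2)/√(1 − r²) = -0.319·√14/√0.898239 = -1.259.
df = n − 2 = 14.
One-sided p ≈ 0.1142, which is ≥ 0.05, so fail to reject H₀.
The data do not give significant evidence of a linear association between curing temperature and tensile strength.

t = -1.259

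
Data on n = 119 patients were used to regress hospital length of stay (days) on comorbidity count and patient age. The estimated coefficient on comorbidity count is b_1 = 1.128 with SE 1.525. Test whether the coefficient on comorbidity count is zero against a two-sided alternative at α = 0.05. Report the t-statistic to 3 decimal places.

H₀: β₁ = 0 vs H₁: β₁ ≠ 0.
t = (b_1 − β₁⁰)/SE = 1.128 / 1.525 = 0.740.
df = n − k − 1 = 119 − 2 − 1 = 116.
Two-sided p ≈ 0.4610, which is ≥ 0.05, so fail to reject H₀.
The data do not give significant evidence of an association between comorbidity count and hospital length of stay, after adjusting for the other predictors.

t = 0.740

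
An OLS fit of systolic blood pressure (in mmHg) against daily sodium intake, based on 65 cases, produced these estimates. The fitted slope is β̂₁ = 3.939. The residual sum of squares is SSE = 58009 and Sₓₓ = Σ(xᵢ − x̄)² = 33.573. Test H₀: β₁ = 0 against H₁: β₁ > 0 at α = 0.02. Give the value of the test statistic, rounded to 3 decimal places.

MSE = SSE/(n − 2) = 58009/63 = 920.778.
SE(β̂₁) = √(MSE/Sₓₓ) = √(920.778/33.573) = 5.237.
t = 3.939 / 5.237 = 0.752.
df = n − 2 = 63.
One-sided p ≈ 0.2274, which is ≥ 0.02, so fail to reject H₀.
The data do not give significant evidence that the true slope on daily sodium intake is positive.

t = 0.752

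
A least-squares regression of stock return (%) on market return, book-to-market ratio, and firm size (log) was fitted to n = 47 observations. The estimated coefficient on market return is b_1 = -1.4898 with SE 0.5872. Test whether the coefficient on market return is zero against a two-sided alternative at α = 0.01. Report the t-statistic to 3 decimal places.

t = -2.537

H₀: β₁ = 0 vs H₁: β₁ ≠ 0.
t = (b_1 − β₁⁰)/SE = -1.4898 / 0.5872 = -2.537.
df = n − k − 1 = 47 − 3 − 1 = 43.
Two-sided p ≈ 0.0149, which is ≥ 0.01, so fail to reject H₀.
The data do not give significant evidence of an association between market return and stock return, after adjusting for the other predictors.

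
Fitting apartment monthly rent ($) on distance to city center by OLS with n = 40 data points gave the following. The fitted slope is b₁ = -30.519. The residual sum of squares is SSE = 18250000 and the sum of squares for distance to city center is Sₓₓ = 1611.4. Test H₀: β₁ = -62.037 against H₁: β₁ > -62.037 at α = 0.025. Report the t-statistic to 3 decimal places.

MSE = SSE/(n − 2) = 18250000/38 = 480263.
SE(b₁) = √(MSE/Sₓₓ) = √(480263/1611.4) = 17.2639.
t = (-30.519 − (-62.037)) / 17.2639 = 1.826.
df = n − 2 = 38.
One-sided p ≈ 0.0379, which is ≥ 0.025, so fail to reject H₀.
The data do not give significant evidence that the true slope on distance to city center exceeds -62.037 $ per unit.

t = 1.826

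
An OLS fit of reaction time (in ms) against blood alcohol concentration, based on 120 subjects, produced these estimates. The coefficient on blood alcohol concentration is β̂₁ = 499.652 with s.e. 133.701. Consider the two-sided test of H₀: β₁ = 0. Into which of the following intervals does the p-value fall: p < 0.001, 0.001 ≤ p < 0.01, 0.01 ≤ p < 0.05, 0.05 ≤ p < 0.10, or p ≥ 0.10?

p < 0.001

t = 499.652 / 133.701 = 3.737.
df = n − 2 = 120 − 2 = 118.
Two-sided p = 2·P(T_{118} > |t|) ≈ 0.0003.
So p < 0.001.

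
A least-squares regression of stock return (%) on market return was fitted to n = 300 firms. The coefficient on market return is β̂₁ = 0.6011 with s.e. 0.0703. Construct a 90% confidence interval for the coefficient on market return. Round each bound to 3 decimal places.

df = n − 2 = 300 − 2 = 298.
t* = t_{0.05, 298} = 1.649983.
Margin = t* × SE = 1.649983 × 0.0703 = 0.11599.
CI: 0.6011 ± 0.11599 → (0.485, 0.717).
With 90% confidence, each one-unit increase in market return is associated with a change of between 0.485 and 0.717 % in stock return.

(0.485, 0.717)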